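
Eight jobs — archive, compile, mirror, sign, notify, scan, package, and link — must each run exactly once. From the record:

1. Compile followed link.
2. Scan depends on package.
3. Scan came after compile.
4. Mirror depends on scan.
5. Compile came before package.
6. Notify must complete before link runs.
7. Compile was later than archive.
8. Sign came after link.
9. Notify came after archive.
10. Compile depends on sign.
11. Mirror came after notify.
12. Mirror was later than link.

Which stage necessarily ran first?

Archive has a chain of constraints placing it before every other stage, so archive must be first.

archive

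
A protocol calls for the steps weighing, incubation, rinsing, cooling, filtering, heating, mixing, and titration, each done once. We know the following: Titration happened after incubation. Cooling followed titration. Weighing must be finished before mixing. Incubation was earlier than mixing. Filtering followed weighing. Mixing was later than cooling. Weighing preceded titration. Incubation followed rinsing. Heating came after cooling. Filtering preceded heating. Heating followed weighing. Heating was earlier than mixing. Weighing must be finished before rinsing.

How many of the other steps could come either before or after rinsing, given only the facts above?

1

Forced before rinsing: weighing; forced after rinsing: cooling, heating, incubation, mixing, and titration.
That leaves filtering with no forced order relative to rinsing — 1.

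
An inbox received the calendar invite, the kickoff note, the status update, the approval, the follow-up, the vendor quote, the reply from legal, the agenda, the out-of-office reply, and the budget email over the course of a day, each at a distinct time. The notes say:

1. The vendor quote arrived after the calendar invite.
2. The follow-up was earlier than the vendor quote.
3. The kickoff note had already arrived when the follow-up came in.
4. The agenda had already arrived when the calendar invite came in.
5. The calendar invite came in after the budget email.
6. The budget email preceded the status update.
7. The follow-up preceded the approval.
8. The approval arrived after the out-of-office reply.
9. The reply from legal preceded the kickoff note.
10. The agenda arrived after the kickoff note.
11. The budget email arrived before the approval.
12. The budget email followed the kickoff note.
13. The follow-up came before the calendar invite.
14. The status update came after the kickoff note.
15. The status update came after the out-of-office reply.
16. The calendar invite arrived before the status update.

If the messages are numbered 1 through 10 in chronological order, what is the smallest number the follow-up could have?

3

The kickoff note and the reply from legal must both come before the follow-up — 2 forced predecessors.
Nothing else is forced ahead of the follow-up, so its earliest slot is position 2 + 1 = 3.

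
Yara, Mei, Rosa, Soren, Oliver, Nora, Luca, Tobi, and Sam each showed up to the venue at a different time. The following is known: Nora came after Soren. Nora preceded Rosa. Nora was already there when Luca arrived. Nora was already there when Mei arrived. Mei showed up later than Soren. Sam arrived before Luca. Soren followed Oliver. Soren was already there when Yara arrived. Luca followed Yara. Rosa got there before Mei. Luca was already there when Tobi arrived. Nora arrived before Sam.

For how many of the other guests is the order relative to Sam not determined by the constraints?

Forced before Sam: Nora, Oliver, and Soren; forced after Sam: Luca and Tobi.
That leaves Mei, Rosa, and Yara with no forced order relative to Sam — 3.

3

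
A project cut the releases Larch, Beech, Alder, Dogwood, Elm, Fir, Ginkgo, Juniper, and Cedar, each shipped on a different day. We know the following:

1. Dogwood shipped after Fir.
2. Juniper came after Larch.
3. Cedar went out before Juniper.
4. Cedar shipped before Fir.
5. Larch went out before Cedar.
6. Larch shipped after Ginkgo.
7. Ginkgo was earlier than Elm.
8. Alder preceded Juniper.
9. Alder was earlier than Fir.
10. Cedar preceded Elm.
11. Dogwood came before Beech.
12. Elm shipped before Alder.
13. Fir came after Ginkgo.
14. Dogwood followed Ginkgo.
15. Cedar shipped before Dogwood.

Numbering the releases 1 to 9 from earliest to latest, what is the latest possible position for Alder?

Alder must come before Beech, Dogwood, Fir, and Juniper — 4 releases forced after it.
Everything else can be placed before Alder in some valid order, so Alder can sit as late as position 9 − 4 = 5.

5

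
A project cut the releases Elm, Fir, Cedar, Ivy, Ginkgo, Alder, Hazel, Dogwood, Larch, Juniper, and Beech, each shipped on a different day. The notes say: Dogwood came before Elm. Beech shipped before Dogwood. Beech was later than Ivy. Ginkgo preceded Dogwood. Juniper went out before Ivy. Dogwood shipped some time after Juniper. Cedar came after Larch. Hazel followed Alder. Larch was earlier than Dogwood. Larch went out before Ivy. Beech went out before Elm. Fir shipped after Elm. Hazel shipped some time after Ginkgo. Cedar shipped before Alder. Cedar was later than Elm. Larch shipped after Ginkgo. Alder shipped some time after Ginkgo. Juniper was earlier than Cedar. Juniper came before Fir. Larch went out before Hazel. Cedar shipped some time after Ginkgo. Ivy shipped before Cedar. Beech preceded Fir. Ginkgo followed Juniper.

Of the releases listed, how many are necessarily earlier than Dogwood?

Directly stated before Dogwood: Beech, Ginkgo, Juniper, and Larch.
Ivy reaches Dogwood via Ivy → Beech → Dogwood.
That's Beech, Ginkgo, Ivy, Juniper, and Larch — 5 in all.

5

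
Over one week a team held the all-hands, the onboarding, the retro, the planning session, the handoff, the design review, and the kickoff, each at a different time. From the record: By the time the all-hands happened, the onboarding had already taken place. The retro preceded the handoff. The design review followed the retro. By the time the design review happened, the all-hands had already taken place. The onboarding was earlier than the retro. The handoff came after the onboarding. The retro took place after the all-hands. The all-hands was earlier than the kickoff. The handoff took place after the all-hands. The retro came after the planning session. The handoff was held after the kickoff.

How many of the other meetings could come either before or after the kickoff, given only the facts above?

3

Forced before the kickoff: the all-hands and the onboarding; forced after the kickoff: the handoff.
That leaves the design review, the planning session, and the retro with no forced order relative to the kickoff — 3.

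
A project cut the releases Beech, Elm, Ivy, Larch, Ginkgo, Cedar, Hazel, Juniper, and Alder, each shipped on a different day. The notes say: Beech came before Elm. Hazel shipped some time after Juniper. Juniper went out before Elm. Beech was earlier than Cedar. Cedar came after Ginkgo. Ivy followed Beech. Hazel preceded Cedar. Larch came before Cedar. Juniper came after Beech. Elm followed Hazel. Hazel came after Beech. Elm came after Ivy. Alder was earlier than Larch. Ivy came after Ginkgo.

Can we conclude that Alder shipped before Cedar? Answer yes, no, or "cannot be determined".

Chain the constraints: Alder → Larch → Cedar. Each link is directly stated, so Alder comes before Cedar.

yes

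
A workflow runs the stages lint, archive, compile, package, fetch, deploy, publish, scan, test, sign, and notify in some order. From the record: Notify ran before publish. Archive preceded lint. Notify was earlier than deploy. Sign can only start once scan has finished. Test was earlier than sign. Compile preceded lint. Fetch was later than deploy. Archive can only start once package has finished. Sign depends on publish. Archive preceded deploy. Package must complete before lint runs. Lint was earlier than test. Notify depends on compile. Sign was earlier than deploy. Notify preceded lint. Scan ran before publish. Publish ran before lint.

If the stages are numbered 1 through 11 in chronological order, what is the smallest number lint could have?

7

Archive, compile, notify, package, publish, and scan must all come before lint — 6 forced predecessors.
Nothing else is forced ahead of lint, so its earliest slot is position 6 + 1 = 7.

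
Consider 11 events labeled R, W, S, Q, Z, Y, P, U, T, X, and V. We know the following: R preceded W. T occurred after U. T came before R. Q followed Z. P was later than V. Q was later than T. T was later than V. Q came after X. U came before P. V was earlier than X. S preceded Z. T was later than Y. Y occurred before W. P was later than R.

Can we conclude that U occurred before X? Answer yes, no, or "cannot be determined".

No chain of stated constraints runs from U to X, and none runs from X to U either.
So the relative order of U and X is not fixed by the given facts.

cannot be determined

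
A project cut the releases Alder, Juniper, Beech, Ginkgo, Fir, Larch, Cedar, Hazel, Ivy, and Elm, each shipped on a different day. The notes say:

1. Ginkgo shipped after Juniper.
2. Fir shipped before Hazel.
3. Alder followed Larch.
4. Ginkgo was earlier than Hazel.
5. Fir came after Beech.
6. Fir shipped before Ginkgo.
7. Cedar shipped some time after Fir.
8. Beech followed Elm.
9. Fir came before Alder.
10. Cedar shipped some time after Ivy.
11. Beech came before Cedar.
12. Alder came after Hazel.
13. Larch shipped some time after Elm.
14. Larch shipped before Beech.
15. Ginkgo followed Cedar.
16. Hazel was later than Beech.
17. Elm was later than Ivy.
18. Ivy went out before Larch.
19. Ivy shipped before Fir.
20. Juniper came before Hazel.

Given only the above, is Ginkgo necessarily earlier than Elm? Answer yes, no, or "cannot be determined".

Tracing the constraints gives Elm → Beech → Cedar → Ginkgo, so Elm must come before Ginkgo.
That means Ginkgo cannot be before Elm.

no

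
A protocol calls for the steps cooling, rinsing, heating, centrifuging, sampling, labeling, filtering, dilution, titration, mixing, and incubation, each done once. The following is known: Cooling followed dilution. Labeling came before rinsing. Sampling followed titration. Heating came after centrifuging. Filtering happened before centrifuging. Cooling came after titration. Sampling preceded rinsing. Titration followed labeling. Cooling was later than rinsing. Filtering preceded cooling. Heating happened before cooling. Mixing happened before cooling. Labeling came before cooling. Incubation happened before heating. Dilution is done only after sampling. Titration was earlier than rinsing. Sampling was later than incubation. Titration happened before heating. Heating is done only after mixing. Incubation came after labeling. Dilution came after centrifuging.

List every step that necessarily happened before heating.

centrifuging, filtering, incubation, labeling, mixing, titration

Directly stated before heating: centrifuging, incubation, mixing, and titration.
Filtering reaches heating via filtering → centrifuging → heating.
Labeling reaches heating via labeling → titration → heating.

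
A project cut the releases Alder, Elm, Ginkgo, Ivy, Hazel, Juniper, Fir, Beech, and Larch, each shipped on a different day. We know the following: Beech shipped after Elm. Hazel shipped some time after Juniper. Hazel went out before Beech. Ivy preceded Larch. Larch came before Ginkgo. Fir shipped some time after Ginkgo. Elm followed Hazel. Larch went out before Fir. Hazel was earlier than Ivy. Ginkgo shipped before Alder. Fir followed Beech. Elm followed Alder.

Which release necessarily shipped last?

Every other release has a chain of constraints placing it before Fir, so Fir is last.

Fir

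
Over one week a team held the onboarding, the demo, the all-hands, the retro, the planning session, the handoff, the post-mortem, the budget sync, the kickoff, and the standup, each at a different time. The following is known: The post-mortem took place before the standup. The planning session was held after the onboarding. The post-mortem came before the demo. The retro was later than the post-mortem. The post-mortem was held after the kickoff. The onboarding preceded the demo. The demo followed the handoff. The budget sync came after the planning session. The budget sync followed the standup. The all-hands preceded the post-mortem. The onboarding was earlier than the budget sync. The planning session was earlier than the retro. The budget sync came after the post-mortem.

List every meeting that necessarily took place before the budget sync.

the all-hands, the kickoff, the onboarding, the planning session, the post-mortem, the standup

Directly stated before the budget sync: the onboarding, the planning session, the post-mortem, and the standup.
The all-hands reaches the budget sync via the all-hands → the post-mortem → the budget sync.
The kickoff reaches the budget sync via the kickoff → the post-mortem → the budget sync.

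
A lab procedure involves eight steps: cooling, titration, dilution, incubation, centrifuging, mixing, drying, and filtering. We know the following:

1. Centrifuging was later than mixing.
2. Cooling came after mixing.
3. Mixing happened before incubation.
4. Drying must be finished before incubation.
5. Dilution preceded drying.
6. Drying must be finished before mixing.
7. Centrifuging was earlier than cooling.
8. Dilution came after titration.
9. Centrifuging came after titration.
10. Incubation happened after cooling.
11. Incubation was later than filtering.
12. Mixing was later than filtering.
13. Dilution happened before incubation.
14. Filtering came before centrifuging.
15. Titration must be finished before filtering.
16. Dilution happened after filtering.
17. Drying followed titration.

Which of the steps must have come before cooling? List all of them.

centrifuging, dilution, drying, filtering, mixing, titration

Directly stated before cooling: centrifuging and mixing.
Dilution reaches cooling via dilution → drying → mixing → cooling.
Drying reaches cooling via drying → mixing → cooling.
Filtering reaches cooling via filtering → centrifuging → cooling.
Likewise titration reaches cooling by chaining the stated constraints.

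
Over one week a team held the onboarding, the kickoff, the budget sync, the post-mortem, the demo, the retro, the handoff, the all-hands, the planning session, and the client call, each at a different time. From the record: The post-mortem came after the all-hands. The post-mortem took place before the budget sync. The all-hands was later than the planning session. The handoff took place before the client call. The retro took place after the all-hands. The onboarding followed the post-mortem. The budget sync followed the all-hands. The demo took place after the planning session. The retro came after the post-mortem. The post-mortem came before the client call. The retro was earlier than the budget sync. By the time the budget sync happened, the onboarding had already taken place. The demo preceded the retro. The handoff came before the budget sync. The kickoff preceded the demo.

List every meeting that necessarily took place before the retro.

Directly stated before the retro: the all-hands, the demo, and the post-mortem.
The kickoff reaches the retro via the kickoff → the demo → the retro.
The planning session reaches the retro via the planning session → the all-hands → the retro.

the all-hands, the demo, the kickoff, the planning session, the post-mortem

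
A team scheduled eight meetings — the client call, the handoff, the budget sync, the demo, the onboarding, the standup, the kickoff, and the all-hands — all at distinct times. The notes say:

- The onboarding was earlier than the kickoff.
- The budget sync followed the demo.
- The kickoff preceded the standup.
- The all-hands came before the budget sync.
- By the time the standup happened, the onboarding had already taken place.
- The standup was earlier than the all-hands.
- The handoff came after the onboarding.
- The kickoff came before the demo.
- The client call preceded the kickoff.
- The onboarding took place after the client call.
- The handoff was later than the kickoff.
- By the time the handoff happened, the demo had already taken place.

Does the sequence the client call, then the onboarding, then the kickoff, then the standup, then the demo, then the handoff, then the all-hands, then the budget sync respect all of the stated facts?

Check each stated constraint against the proposed order — e.g. the kickoff is ahead of the handoff; the onboarding is ahead of the handoff. Every pair is in the required order; nothing is violated.

yes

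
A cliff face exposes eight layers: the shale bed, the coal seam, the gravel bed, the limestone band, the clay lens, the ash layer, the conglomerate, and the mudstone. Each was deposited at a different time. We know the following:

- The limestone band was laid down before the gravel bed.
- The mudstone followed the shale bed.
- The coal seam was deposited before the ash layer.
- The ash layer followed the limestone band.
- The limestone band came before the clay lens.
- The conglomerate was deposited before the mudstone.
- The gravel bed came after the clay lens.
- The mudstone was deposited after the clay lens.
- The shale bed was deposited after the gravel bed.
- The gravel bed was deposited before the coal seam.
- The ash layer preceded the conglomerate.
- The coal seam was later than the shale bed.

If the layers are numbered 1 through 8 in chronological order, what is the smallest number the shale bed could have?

The clay lens, the gravel bed, and the limestone band must all come before the shale bed — 3 forced predecessors.
Nothing else is forced ahead of the shale bed, so its earliest slot is position 3 + 1 = 4.

4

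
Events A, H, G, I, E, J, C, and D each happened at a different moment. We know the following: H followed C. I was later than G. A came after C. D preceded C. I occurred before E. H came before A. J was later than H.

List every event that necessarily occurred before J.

Directly stated before J: H.
C reaches J via C → H → J.
D reaches J via D → C → H → J.

C, D, H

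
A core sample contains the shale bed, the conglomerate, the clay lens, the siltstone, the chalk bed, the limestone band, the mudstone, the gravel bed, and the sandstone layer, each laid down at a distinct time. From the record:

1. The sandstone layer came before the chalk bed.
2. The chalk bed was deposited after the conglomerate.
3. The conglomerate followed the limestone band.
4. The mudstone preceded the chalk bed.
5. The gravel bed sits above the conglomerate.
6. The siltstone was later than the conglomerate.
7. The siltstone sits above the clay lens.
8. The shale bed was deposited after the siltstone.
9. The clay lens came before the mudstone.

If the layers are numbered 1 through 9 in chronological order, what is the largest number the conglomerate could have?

5

The conglomerate must come before the chalk bed, the gravel bed, the shale bed, and the siltstone — 4 layers forced after it.
Everything else can be placed before the conglomerate in some valid order, so the conglomerate can sit as late as position 9 − 4 = 5.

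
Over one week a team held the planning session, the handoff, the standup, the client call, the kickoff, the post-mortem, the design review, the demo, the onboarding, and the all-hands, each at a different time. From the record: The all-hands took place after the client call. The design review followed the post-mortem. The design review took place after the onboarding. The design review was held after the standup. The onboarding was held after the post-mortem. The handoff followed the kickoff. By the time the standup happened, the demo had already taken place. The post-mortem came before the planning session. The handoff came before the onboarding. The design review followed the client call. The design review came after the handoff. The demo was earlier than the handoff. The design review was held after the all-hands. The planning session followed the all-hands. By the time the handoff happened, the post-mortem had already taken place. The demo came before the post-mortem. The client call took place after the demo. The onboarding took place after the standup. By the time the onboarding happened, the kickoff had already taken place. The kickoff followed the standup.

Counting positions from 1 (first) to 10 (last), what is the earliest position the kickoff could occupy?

The demo and the standup must both come before the kickoff — 2 forced predecessors.
Nothing else is forced ahead of the kickoff, so its earliest slot is position 2 + 1 = 3.

3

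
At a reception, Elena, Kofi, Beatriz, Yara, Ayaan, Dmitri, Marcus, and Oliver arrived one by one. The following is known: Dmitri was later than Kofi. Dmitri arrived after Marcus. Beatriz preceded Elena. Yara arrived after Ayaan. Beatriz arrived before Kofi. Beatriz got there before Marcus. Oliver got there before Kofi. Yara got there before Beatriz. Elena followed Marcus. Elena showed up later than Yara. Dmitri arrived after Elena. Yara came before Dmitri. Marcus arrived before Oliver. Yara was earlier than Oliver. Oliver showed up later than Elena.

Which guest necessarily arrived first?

Ayaan has a chain of constraints placing them before every other guest, so Ayaan must be first.

Ayaan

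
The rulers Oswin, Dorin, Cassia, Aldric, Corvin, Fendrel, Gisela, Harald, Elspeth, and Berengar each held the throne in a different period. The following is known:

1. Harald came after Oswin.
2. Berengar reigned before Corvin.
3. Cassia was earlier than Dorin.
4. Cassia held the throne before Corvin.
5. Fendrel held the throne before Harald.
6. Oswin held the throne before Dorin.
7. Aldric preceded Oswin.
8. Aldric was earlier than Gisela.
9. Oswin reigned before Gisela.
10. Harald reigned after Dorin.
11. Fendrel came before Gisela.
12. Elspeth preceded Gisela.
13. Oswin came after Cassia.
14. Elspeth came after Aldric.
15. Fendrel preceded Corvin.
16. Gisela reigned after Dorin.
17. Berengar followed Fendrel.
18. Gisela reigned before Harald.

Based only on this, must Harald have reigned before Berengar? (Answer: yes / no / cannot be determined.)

cannot be determined

No chain of stated constraints runs from Harald to Berengar, and none runs from Berengar to Harald either.
So the relative order of Harald and Berengar is not fixed by the given facts.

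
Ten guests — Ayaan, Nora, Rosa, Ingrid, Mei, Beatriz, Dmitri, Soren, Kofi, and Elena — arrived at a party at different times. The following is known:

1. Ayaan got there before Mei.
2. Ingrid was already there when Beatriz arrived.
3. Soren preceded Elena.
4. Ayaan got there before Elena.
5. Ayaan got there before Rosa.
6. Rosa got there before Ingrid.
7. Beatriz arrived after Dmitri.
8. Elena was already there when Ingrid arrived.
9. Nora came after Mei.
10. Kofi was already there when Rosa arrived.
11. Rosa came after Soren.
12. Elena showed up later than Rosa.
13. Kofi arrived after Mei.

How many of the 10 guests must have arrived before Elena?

Directly stated before Elena: Ayaan, Rosa, and Soren.
Kofi reaches Elena via Kofi → Rosa → Elena.
Mei reaches Elena via Mei → Kofi → Rosa → Elena.
That's Ayaan, Kofi, Mei, Rosa, and Soren — 5 in all.

5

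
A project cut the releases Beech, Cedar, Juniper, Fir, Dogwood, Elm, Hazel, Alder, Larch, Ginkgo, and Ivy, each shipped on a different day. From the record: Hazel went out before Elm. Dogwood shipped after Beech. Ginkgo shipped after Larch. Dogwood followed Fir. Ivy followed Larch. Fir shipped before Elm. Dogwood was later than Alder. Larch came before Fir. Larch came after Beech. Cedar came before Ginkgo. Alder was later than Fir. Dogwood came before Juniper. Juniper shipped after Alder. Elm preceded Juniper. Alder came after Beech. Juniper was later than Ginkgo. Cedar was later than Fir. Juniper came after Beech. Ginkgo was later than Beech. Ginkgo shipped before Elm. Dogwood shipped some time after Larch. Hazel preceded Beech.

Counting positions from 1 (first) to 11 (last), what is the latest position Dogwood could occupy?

Dogwood must come before Juniper — 1 release forced after it.
Everything else can be placed before Dogwood in some valid order, so Dogwood can sit as late as position 11 − 1 = 10.

10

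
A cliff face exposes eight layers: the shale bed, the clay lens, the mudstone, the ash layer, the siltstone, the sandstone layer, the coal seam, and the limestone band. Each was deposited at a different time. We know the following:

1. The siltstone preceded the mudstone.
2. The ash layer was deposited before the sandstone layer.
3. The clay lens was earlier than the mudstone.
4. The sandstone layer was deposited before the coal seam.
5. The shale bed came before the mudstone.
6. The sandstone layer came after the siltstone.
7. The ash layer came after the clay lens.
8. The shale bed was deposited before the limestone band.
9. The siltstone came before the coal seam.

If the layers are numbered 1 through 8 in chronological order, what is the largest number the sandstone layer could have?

7

The sandstone layer must come before the coal seam — 1 layer forced after it.
Everything else can be placed before the sandstone layer in some valid order, so the sandstone layer can sit as late as position 8 − 1 = 7.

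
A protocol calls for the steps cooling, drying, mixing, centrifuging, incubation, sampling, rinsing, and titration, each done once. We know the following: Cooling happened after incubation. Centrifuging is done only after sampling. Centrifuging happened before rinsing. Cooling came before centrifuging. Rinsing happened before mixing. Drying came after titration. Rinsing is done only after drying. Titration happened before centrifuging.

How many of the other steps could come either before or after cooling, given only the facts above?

3

Forced before cooling: incubation; forced after cooling: centrifuging, mixing, and rinsing.
That leaves drying, sampling, and titration with no forced order relative to cooling — 3.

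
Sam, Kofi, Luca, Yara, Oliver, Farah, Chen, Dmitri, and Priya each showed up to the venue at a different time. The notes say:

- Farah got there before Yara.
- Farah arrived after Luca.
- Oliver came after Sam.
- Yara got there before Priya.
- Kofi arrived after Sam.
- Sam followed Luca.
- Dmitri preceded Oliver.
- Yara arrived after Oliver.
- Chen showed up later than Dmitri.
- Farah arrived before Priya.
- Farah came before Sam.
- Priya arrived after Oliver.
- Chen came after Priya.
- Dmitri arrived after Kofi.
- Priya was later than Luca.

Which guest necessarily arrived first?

Luca has a chain of constraints placing them before every other guest, so Luca must be first.

Luca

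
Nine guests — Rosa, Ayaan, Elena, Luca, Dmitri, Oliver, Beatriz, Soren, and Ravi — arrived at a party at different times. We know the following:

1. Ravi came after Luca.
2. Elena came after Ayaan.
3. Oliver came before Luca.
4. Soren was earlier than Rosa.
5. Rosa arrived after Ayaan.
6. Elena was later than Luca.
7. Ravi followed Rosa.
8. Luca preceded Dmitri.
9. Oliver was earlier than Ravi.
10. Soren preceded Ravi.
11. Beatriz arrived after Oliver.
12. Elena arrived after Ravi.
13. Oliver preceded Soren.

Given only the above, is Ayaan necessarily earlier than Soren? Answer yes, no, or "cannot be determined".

cannot be determined

No chain of stated constraints runs from Ayaan to Soren, and none runs from Soren to Ayaan either.
So the relative order of Ayaan and Soren is not fixed by the given facts.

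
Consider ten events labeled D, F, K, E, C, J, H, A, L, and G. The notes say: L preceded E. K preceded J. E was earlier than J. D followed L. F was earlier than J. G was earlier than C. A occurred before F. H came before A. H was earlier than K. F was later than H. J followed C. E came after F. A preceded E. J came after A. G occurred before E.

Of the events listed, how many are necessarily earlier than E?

Directly stated before E: A, F, G, and L.
H reaches E via H → A → E.
No chain forces C (or any of the others) ahead of E.
That's A, F, G, H, and L — 5 in all.

5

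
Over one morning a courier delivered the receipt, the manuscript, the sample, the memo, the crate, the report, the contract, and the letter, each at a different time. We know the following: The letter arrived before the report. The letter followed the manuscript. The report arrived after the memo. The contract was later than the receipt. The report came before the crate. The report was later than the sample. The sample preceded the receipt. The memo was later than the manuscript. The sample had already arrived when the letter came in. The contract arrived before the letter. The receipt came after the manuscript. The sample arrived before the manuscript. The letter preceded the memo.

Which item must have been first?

The sample has a chain of constraints placing it before every other item, so the sample must be first.

the sample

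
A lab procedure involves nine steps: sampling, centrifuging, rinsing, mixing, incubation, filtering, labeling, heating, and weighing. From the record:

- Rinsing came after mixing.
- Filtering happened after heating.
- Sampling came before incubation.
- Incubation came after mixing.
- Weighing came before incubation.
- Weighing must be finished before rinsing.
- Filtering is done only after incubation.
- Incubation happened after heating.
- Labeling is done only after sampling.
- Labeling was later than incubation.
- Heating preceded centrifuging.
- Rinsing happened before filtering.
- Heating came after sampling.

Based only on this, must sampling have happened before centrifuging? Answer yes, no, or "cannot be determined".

Chain the constraints: sampling → heating → centrifuging. Each link is directly stated, so sampling comes before centrifuging.

yes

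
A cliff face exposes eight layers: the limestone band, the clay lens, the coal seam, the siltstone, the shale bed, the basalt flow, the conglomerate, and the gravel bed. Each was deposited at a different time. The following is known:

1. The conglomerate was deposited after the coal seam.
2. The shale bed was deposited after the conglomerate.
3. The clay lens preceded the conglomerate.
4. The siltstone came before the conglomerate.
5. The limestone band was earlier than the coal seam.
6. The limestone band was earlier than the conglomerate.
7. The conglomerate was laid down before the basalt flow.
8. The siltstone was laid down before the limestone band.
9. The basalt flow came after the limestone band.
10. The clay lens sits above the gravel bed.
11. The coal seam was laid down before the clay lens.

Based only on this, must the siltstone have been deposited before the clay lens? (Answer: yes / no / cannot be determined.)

Chain the constraints: the siltstone → the limestone band → the coal seam → the clay lens. Each link is directly stated, so the siltstone comes before the clay lens.

yes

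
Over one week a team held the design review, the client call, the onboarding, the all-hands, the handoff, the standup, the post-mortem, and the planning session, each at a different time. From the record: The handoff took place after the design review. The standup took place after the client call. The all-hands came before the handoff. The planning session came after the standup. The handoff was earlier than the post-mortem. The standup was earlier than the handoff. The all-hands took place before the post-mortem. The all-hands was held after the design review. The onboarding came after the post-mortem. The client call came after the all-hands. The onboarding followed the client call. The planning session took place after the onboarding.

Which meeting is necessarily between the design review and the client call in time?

Tracing the constraints gives the design review → the all-hands → the client call, so the all-hands sits after the design review and before the client call.
No other meeting is forced both after the design review and before the client call.

the all-hands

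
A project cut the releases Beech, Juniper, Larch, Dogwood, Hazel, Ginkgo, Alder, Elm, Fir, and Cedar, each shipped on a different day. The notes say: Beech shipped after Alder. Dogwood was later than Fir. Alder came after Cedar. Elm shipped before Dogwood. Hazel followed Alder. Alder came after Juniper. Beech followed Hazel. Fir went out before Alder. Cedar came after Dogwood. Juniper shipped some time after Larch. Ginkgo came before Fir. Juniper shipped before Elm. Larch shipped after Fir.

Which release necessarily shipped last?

Beech

Every other release has a chain of constraints placing it before Beech, so Beech is last.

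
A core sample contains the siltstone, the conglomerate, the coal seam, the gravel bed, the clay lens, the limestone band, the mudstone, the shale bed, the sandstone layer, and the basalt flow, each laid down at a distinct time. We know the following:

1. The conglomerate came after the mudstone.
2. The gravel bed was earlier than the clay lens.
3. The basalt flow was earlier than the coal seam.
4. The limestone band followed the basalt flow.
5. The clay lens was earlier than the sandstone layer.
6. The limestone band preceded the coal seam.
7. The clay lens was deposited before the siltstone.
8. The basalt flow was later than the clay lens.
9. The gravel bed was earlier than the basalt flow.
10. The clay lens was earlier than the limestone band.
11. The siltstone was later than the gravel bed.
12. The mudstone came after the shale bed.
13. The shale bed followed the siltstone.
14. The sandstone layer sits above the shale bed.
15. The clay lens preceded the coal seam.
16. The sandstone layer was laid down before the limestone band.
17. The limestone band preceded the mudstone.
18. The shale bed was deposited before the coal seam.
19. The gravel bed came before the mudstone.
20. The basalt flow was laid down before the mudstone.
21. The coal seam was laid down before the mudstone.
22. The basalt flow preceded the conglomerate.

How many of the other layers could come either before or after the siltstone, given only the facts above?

Forced before the siltstone: the clay lens and the gravel bed; forced after the siltstone: the coal seam, the conglomerate, the limestone band, the mudstone, the sandstone layer, and the shale bed.
That leaves the basalt flow with no forced order relative to the siltstone — 1.

1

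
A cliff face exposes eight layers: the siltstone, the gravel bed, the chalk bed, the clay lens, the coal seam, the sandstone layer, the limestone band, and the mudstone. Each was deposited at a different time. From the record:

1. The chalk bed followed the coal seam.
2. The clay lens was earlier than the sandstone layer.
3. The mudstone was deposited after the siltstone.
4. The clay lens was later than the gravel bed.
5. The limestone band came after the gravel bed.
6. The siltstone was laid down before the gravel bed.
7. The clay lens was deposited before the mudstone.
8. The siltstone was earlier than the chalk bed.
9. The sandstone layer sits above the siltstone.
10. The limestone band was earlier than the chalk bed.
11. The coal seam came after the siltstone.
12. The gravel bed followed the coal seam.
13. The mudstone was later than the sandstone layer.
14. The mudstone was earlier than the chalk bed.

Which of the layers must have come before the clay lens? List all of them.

Directly stated before the clay lens: the gravel bed.
The coal seam reaches the clay lens via the coal seam → the gravel bed → the clay lens.
The siltstone reaches the clay lens via the siltstone → the gravel bed → the clay lens.
No chain forces the mudstone (or any of the others) ahead of the clay lens.

the coal seam, the gravel bed, the siltstone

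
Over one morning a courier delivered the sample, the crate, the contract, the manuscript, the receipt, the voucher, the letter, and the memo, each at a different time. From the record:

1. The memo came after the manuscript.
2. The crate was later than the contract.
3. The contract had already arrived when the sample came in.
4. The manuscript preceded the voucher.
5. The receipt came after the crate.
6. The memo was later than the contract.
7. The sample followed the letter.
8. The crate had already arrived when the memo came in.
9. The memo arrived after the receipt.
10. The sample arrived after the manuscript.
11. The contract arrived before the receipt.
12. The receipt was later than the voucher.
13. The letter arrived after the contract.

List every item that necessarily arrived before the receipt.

Directly stated before the receipt: the contract, the crate, and the voucher.
The manuscript reaches the receipt via the manuscript → the voucher → the receipt.

the contract, the crate, the manuscript, the voucher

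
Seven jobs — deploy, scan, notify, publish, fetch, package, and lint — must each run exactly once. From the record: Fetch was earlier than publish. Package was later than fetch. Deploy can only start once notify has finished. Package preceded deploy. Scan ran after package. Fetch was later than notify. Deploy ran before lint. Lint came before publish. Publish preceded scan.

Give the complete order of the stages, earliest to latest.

notify, fetch, package, deploy, lint, publish, scan

The constraints fix every adjacent pair, so only one ordering works:
notify → fetch → package → deploy → lint → publish → scan.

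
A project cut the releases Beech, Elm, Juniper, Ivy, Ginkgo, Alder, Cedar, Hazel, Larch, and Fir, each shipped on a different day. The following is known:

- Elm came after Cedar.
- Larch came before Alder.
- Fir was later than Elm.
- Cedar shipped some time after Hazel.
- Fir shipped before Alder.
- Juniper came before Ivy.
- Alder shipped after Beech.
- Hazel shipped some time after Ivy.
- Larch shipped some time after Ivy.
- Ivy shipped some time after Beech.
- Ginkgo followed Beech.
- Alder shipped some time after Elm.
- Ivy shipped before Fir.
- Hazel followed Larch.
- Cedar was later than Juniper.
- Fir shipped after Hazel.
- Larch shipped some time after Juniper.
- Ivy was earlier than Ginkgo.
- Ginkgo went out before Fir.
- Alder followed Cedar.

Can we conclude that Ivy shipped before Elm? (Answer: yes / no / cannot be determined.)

Chain the constraints: Ivy → Hazel → Cedar → Elm. Each link is directly stated, so Ivy comes before Elm.

yes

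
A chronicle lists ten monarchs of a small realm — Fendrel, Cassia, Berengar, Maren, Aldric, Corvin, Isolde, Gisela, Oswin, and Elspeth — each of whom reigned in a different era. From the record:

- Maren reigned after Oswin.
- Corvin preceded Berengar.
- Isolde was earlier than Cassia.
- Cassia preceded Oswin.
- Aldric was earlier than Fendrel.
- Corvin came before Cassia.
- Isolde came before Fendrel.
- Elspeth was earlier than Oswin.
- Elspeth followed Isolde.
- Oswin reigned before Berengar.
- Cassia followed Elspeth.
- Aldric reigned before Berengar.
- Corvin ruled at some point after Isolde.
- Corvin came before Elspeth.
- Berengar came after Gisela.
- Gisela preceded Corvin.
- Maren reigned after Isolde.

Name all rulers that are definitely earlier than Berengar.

Directly stated before Berengar: Aldric, Corvin, Gisela, and Oswin.
Cassia reaches Berengar via Cassia → Oswin → Berengar.
Elspeth reaches Berengar via Elspeth → Oswin → Berengar.
Isolde reaches Berengar via Isolde → Corvin → Berengar.
No chain forces Fendrel (or any of the others) ahead of Berengar.

Aldric, Cassia, Corvin, Elspeth, Gisela, Isolde, Oswin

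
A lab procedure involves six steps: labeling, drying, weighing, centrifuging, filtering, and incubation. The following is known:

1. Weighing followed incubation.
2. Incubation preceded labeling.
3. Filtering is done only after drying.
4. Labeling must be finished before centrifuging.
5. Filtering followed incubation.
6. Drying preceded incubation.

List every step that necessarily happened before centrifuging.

drying, incubation, labeling

Directly stated before centrifuging: labeling.
Drying reaches centrifuging via drying → incubation → labeling → centrifuging.
Incubation reaches centrifuging via incubation → labeling → centrifuging.
No chain forces weighing (or any of the others) ahead of centrifuging.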